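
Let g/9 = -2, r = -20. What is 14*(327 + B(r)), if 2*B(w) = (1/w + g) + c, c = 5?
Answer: 89733/20 ≈ 4486.6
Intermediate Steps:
g = -18 (g = 9*(-2) = -18)
B(w) = -13/2 + 1/(2*w) (B(w) = ((1/w - 18) + 5)/2 = ((-18 + 1/w) + 5)/2 = (-13 + 1/w)/2 = -13/2 + 1/(2*w))
14*(327 + B(r)) = 14*(327 + (½)*(1 - 13*(-20))/(-20)) = 14*(327 + (½)*(-1/20)*(1 + 260)) = 14*(327 + (½)*(-1/20)*261) = 14*(327 - 261/40) = 14*(12819/40) = 89733/20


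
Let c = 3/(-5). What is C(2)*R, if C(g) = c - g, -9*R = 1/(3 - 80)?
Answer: -13/3465 ≈ -0.0037518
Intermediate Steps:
R = 1/693 (R = -1/(9*(3 - 80)) = -1/9/(-77) = -1/9*(-1/77) = 1/693 ≈ 0.0014430)
c = -3/5 (c = 3*(-1/5) = -3/5 ≈ -0.60000)
C(g) = -3/5 - g
C(2)*R = (-3/5 - 1*2)*(1/693) = (-3/5 - 2)*(1/693) = -13/5*1/693 = -13/3465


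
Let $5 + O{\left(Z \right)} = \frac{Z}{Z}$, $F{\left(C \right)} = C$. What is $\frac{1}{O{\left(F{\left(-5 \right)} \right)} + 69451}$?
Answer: $\frac{1}{69447} \approx 1.4399 \cdot 10^{-5}$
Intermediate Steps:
$O{\left(Z \right)} = -4$ ($O{\left(Z \right)} = -5 + \frac{Z}{Z} = -5 + 1 = -4$)
$\frac{1}{O{\left(F{\left(-5 \right)} \right)} + 69451} = \frac{1}{-4 + 69451} = \frac{1}{69447}$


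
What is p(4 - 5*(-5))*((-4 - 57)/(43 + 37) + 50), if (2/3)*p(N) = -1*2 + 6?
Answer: 11817/40 ≈ 295.42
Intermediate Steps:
p(N) = 6 (p(N) = 3*(-1*2 + 6)/2 = 3*(-2 + 6)/2 = (3/2)*4 = 6)
p(4 - 5*(-5))*((-4 - 57)/(43 + 37) + 50) = 6*((-4 - 57)/(43 + 37) + 50) = 6*(-61/80 + 50) = 6*(3939/80) = 11817/40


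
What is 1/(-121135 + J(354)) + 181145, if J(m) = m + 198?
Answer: 21843007534/120583 ≈ 1.8115e+5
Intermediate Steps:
J(m) = 198 + m
1/(-121135 + J(354)) + 181145 = 1/(-121135 + (198 + 354)) + 181145 = 1/(-121135 + 552) + 181145 = 1/(-120583) + 181145 = -1/120583 + 181145 = 21843007534/120583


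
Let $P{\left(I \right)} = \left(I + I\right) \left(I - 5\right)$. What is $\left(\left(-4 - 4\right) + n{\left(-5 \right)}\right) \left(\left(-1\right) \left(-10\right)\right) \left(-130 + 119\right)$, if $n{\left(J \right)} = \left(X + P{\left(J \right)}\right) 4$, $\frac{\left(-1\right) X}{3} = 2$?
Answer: $-40480$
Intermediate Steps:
$P{\left(I \right)} = 2 I \left(-5 + I\right)$
$X = -6$ ($X = \left(-3\right) 2 = -6$)
$n{\left(J \right)} = -24 + 8 J \left(-5 + J\right)$ ($n{\left(J \right)} = \left(-6 + 2 J \left(-5 + J\right)\right) 4 = -24 + 8 J \left(-5 + J\right)$)
$\left(\left(-4 - 4\right) + n{\left(-5 \right)}\right) \left(\left(-1\right) \left(-10\right)\right) \left(-130 + 119\right) = \left(\left(-4 - 4\right) - \left(24 + 40 \left(-5 - 5\right)\right)\right) \left(\left(-1\right) \left(-10\right)\right) \left(-130 + 119\right) = \left(-8 - \left(24 + 40 \left(-10\right)\right)\right) 10 \left(-11\right) = \left(-8 + \left(-24 + 400\right)\right) 10 \left(-11\right) = \left(-8 + 376\right) 10 \left(-11\right) = 368 \cdot 10 \left(-11\right) = 3680 \left(-11\right) = -40480$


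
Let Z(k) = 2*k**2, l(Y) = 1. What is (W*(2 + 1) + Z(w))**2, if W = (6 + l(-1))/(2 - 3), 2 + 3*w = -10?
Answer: 121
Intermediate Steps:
w = -4 (w = -2/3 + (1/3)*(-10) = -2/3 - 10/3 = -4)
W = -7 (W = (6 + 1)/(2 - 3) = 7/(-1) = 7*(-1) = -7)
(W*(2 + 1) + Z(w))**2 = (-7*(2 + 1) + 2*(-4)**2)**2 = (-7*3 + 2*16)**2 = (-21 + 32)**2 = 11**2 = 121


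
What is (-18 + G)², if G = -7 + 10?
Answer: 225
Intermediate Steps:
G = 3
(-18 + G)² = (-18 + 3)² = (-15)² = 225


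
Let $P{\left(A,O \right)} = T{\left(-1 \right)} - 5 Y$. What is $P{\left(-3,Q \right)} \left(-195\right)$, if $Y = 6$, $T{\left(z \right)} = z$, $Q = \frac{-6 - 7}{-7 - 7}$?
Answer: $6045$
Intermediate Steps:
$Q = \frac{13}{14}$ ($Q = - \frac{13}{-14} = \left(-13\right) \left(- \frac{1}{14}\right) = \frac{13}{14} \approx 0.92857$)
$P{\left(A,O \right)} = -31$ ($P{\left(A,O \right)} = -1 - 30 = -31$)
$P{\left(-3,Q \right)} \left(-195\right) = \left(-31\right) \left(-195\right) = 6045$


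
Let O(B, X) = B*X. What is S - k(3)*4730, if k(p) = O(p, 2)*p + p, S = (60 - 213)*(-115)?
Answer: -81735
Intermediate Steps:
S = 17595 (S = -153*(-115) = 17595)
k(p) = p + 2*p**2 (k(p) = (p*2)*p + p = (2*p)*p + p = 2*p**2 + p = p + 2*p**2)
S - k(3)*4730 = 17595 - 3*(1 + 2*3)*4730 = 17595 - 3*(1 + 6)*4730 = 17595 - 3*7*4730 = 17595 - 21*4730 = 17595 - 1*99330 = 17595 - 99330 = -81735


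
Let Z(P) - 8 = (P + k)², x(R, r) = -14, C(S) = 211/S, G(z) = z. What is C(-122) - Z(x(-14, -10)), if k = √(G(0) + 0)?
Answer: -25099/122 ≈ -205.73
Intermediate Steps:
k = 0 (k = √(0 + 0) = √0 = 0)
Z(P) = 8 + P² (Z(P) = 8 + (P + 0)² = 8 + P²)
C(-122) - Z(x(-14, -10)) = 211/(-122) - (8 + (-14)²) = 211*(-1/122) - (8 + 196) = -211/122 - 1*204 = -211/122 - 204 = -25099/122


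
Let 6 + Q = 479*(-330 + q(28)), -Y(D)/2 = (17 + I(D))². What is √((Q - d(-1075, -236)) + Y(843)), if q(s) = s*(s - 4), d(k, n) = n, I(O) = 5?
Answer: 6*√4530 ≈ 403.83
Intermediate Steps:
q(s) = s*(-4 + s)
Y(D) = -968 (Y(D) = -2*(17 + 5)² = -2*22² = -2*484 = -968)
Q = 163812 (Q = -6 + 479*(-330 + 28*(-4 + 28)) = -6 + 479*(-330 + 28*24) = -6 + 479*(-330 + 672) = -6 + 479*342 = -6 + 163818 = 163812)
√((Q - d(-1075, -236)) + Y(843)) = √((163812 - 1*(-236)) - 968) = √((163812 + 236) - 968) = √(164048 - 968) = √163080 = 6*√4530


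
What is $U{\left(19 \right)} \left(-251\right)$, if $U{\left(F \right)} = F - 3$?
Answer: $-4016$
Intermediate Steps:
$U{\left(F \right)} = -3 + F$
$U{\left(19 \right)} \left(-251\right) = \left(-3 + 19\right) \left(-251\right) = 16 \left(-251\right) = -4016$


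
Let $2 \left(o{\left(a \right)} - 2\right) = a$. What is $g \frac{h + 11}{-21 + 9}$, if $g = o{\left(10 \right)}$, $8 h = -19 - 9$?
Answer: $- \frac{35}{8} \approx -4.375$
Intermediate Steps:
$o{\left(a \right)} = 2 + \frac{a}{2}$
$h = - \frac{7}{2}$ ($h = \frac{-19 - 9}{8} = \frac{1}{8} \left(-28\right) = - \frac{7}{2} \approx -3.5$)
$g = 7$ ($g = 2 + \frac{1}{2} \cdot 10 = 2 + 5 = 7$)
$g \frac{h + 11}{-21 + 9} = 7 \frac{- \frac{7}{2} + 11}{-21 + 9} = 7 \frac{15}{2 \left(-12\right)} = 7 \cdot \frac{15}{2} \left(- \frac{1}{12}\right) = 7 \left(- \frac{5}{8}\right) = - \frac{35}{8}$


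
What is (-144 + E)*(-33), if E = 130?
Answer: 462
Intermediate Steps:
(-144 + E)*(-33) = (-144 + 130)*(-33) = -14*(-33) = 462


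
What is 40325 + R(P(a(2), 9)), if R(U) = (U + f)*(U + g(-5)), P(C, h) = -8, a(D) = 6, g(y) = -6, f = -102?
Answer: 41865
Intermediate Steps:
R(U) = (-102 + U)*(-6 + U) (R(U) = (U - 102)*(U - 6) = (-102 + U)*(-6 + U))
40325 + R(P(a(2), 9)) = 40325 + (612 + (-8)² - 108*(-8)) = 40325 + (612 + 64 + 864) = 40325 + 1540 = 41865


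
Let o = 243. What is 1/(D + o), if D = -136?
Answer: 1/107 ≈ 0.0093458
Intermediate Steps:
1/(D + o) = 1/(-136 + 243) = 1/107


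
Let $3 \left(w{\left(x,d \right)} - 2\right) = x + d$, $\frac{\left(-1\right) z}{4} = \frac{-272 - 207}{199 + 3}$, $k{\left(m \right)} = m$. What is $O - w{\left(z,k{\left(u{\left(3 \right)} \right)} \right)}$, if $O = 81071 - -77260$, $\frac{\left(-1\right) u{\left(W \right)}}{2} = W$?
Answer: $\frac{47973335}{303} \approx 1.5833 \cdot 10^{5}$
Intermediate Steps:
$u{\left(W \right)} = - 2 W$
$O = 158331$ ($O = 81071 + 77260 = 158331$)
$z = \frac{958}{101}$ ($z = - 4 \frac{-272 - 207}{199 + 3} = - 4 \left(- \frac{479}{202}\right) = - 4 \left(\left(-479\right) \frac{1}{202}\right) = \left(-4\right) \left(- \frac{479}{202}\right) = \frac{958}{101} \approx 9.4852$)
$w{\left(x,d \right)} = 2 + \frac{d}{3} + \frac{x}{3}$ ($w{\left(x,d \right)} = 2 + \frac{x + d}{3} = 2 + \frac{d + x}{3} = 2 + \left(\frac{d}{3} + \frac{x}{3}\right) = 2 + \frac{d}{3} + \frac{x}{3}$)
$O - w{\left(z,k{\left(u{\left(3 \right)} \right)} \right)} = 158331 - \left(2 + \frac{\left(-2\right) 3}{3} + \frac{1}{3} \cdot \frac{958}{101}\right) = 158331 - \left(2 + \frac{1}{3} \left(-6\right) + \frac{958}{303}\right) = 158331 - \left(2 - 2 + \frac{958}{303}\right) = 158331 - \frac{958}{303} = \frac{47973335}{303}$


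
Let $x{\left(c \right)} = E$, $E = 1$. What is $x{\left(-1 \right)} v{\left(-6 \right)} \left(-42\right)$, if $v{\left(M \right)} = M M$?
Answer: $-1512$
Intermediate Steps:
$v{\left(M \right)} = M^{2}$
$x{\left(c \right)} = 1$
$x{\left(-1 \right)} v{\left(-6 \right)} \left(-42\right) = 1 \left(-6\right)^{2} \left(-42\right) = 1 \cdot 36 \left(-42\right) = 36 \left(-42\right) = -1512$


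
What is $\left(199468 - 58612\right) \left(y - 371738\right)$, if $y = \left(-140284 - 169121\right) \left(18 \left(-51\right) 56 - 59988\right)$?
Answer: $4854758058021552$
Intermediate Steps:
$y = 34466479380$ ($y = - 309405 \left(\left(-918\right) 56 - 59988\right) = - 309405 \left(-51408 - 59988\right) = \left(-309405\right) \left(-111396\right) = 34466479380$)
$\left(199468 - 58612\right) \left(y - 371738\right) = \left(199468 - 58612\right) \left(34466479380 - 371738\right) = 140856 \cdot 34466107642 = 4854758058021552$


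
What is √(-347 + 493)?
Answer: √146 ≈ 12.083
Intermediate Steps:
√(-347 + 493) = √146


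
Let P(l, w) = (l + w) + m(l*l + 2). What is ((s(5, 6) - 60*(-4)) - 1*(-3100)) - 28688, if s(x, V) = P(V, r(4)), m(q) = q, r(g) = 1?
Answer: -25303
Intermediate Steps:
P(l, w) = 2 + l + w + l**2 (P(l, w) = (l + w) + (l*l + 2) = (l + w) + (l**2 + 2) = (l + w) + (2 + l**2) = 2 + l + w + l**2)
s(x, V) = 3 + V + V**2 (s(x, V) = 2 + V + 1 + V**2 = 3 + V + V**2)
((s(5, 6) - 60*(-4)) - 1*(-3100)) - 28688 = (((3 + 6 + 6**2) - 60*(-4)) - 1*(-3100)) - 28688 = (((3 + 6 + 36) + 240) + 3100) - 28688 = ((45 + 240) + 3100) - 28688 = (285 + 3100) - 28688 = 3385 - 28688 = -25303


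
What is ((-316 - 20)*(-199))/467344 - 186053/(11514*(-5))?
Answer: 5675007107/1681562130 ≈ 3.3748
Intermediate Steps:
((-316 - 20)*(-199))/467344 - 186053/(11514*(-5)) = -336*(-199)*(1/467344) - 186053/(-57570) = 66864*(1/467344) - 186053*(-1/57570) = 4179/29209 + 186053/57570 = 5675007107/1681562130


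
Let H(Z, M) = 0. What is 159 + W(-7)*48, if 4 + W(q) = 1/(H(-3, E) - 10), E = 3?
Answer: -189/5 ≈ -37.800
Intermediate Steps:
W(q) = -41/10 (W(q) = -4 + 1/(0 - 10) = -4 + 1/(-10) = -4 - 1/10 = -41/10)
159 + W(-7)*48 = 159 - 41/10*48 = 159 - 984/5 = -189/5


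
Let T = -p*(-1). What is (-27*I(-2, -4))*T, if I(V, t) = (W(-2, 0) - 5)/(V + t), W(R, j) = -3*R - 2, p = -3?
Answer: 27/2 ≈ 13.500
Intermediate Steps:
W(R, j) = -2 - 3*R
I(V, t) = -1/(V + t) (I(V, t) = ((-2 - 3*(-2)) - 5)/(V + t) = ((-2 + 6) - 5)/(V + t) = (4 - 5)/(V + t) = -1/(V + t))
T = -3 (T = -1*(-3)*(-1) = 3*(-1) = -3)
(-27*I(-2, -4))*T = -(-27)/(-2 - 4)*(-3) = -(-27)/(-6)*(-3) = -(-27)*(-1)/6*(-3) = -27*⅙*(-3) = -9/2*(-3) = 27/2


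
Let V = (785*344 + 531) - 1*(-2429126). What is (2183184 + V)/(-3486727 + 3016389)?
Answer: -4882881/470338 ≈ -10.382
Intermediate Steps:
V = 2699697 (V = (270040 + 531) + 2429126 = 270571 + 2429126 = 2699697)
(2183184 + V)/(-3486727 + 3016389) = (2183184 + 2699697)/(-3486727 + 3016389) = 4882881/(-470338) = 4882881*(-1/470338) = -4882881/470338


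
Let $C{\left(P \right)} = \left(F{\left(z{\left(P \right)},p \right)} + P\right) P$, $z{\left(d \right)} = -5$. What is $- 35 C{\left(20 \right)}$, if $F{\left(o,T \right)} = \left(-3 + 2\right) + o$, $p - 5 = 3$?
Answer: $-9800$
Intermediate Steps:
$p = 8$ ($p = 5 + 3 = 8$)
$F{\left(o,T \right)} = -1 + o$
$C{\left(P \right)} = P \left(-6 + P\right)$ ($C{\left(P \right)} = \left(\left(-1 - 5\right) + P\right) P = \left(-6 + P\right) P = P \left(-6 + P\right)$)
$- 35 C{\left(20 \right)} = - 35 \cdot 20 \left(-6 + 20\right) = - 35 \cdot 20 \cdot 14 = \left(-35\right) 280 = -9800$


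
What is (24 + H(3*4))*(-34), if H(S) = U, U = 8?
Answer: -1088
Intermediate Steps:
H(S) = 8
(24 + H(3*4))*(-34) = (24 + 8)*(-34) = 32*(-34) = -1088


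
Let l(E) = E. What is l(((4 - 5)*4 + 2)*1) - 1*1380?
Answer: -1382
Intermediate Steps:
l(((4 - 5)*4 + 2)*1) - 1*1380 = ((4 - 5)*4 + 2)*1 - 1*1380 = (-1*4 + 2)*1 - 1380 = (-4 + 2)*1 - 1380 = -2*1 - 1380 = -2 - 1380 = -1382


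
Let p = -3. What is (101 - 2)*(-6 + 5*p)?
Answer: -2079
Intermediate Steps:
(101 - 2)*(-6 + 5*p) = (101 - 2)*(-6 + 5*(-3)) = 99*(-6 - 15) = 99*(-21) = -2079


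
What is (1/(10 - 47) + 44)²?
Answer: 2647129/1369 ≈ 1933.6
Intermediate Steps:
(1/(10 - 47) + 44)² = (1/(-37) + 44)² = (-1/37 + 44)² = (1627/37)² = 2647129/1369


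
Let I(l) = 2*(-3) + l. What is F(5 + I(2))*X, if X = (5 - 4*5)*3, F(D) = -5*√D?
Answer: 225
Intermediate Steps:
I(l) = -6 + l
X = -45 (X = (5 - 20)*3 = -15*3 = -45)
F(5 + I(2))*X = -5*√(5 + (-6 + 2))*(-45) = -5*√(5 - 4)*(-45) = -5*√1*(-45) = -5*1*(-45) = -5*(-45) = 225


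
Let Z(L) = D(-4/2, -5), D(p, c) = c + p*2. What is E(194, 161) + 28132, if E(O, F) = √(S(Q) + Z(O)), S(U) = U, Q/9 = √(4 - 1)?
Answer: 28132 + 3*√(-1 + √3) ≈ 28135.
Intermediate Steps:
Q = 9*√3 (Q = 9*√(4 - 1) = 9*√3 ≈ 15.588)
D(p, c) = c + 2*p
Z(L) = -9 (Z(L) = -5 + 2*(-4/2) = -5 + 2*(-4*½) = -5 + 2*(-2) = -5 - 4 = -9)
E(O, F) = √(-9 + 9*√3) (E(O, F) = √(9*√3 - 9) = √(-9 + 9*√3))
E(194, 161) + 28132 = 3*√(-1 + √3) + 28132 = 28132 + 3*√(-1 + √3)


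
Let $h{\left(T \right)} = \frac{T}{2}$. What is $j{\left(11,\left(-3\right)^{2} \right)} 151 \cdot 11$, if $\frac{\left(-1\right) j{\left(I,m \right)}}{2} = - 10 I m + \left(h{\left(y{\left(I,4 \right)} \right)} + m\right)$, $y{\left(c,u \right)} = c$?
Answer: $3240611$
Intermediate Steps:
$h{\left(T \right)} = \frac{T}{2}$ ($h{\left(T \right)} = T \frac{1}{2} = \frac{T}{2}$)
$j{\left(I,m \right)} = - I - 2 m + 20 I m$ ($j{\left(I,m \right)} = - 2 \left(- 10 I m + \left(\frac{I}{2} + m\right)\right) = - 2 \left(- 10 I m + \left(m + \frac{I}{2}\right)\right) = - 2 \left(m + \frac{I}{2} - 10 I m\right) = - I - 2 m + 20 I m$)
$j{\left(11,\left(-3\right)^{2} \right)} 151 \cdot 11 = \left(\left(-1\right) 11 - 2 \left(-3\right)^{2} + 20 \cdot 11 \left(-3\right)^{2}\right) 151 \cdot 11 = \left(-11 - 18 + 20 \cdot 11 \cdot 9\right) 151 \cdot 11 = \left(-11 - 18 + 1980\right) 151 \cdot 11 = 1951 \cdot 151 \cdot 11 = 294601 \cdot 11 = 3240611$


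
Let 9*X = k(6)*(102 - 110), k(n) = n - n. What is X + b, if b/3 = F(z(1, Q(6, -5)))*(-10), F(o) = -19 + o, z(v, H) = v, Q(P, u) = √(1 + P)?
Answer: 540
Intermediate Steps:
k(n) = 0
b = 540 (b = 3*((-19 + 1)*(-10)) = 3*(-18*(-10)) = 3*180 = 540)
X = 0 (X = (0*(102 - 110))/9 = (0*(-8))/9 = (⅑)*0 = 0)
X + b = 0 + 540 = 540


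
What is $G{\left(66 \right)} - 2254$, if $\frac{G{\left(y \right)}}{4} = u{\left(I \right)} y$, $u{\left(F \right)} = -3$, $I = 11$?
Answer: $-3046$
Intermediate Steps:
$G{\left(y \right)} = - 12 y$ ($G{\left(y \right)} = 4 \left(- 3 y\right) = - 12 y$)
$G{\left(66 \right)} - 2254 = \left(-12\right) 66 - 2254 = -792 + \left(\left(-6285 + 9258\right) - 5227\right) = -792 + \left(2973 - 5227\right) = -792 - 2254 = -3046$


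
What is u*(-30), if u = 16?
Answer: -480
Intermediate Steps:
u*(-30) = 16*(-30) = -480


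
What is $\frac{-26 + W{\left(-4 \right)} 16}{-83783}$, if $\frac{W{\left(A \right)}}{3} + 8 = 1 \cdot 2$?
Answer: $\frac{314}{83783} \approx 0.0037478$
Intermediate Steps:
$W{\left(A \right)} = -18$ ($W{\left(A \right)} = -24 + 3 \cdot 1 \cdot 2 = -24 + 3 \cdot 2 = -24 + 6 = -18$)
$\frac{-26 + W{\left(-4 \right)} 16}{-83783} = \frac{-26 - 288}{-83783} = \left(-26 - 288\right) \left(- \frac{1}{83783}\right) = \left(-314\right) \left(- \frac{1}{83783}\right) = \frac{314}{83783}$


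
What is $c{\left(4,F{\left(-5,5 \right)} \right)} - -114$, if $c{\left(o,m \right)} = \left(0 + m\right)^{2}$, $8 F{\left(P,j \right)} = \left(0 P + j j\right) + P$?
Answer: $\frac{481}{4} \approx 120.25$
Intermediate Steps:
$F{\left(P,j \right)} = \frac{P}{8} + \frac{j^{2}}{8}$ ($F{\left(P,j \right)} = \frac{\left(0 P + j j\right) + P}{8} = \frac{\left(0 + j^{2}\right) + P}{8} = \frac{j^{2} + P}{8} = \frac{P + j^{2}}{8} = \frac{P}{8} + \frac{j^{2}}{8}$)
$c{\left(o,m \right)} = m^{2}$
$c{\left(4,F{\left(-5,5 \right)} \right)} - -114 = \left(\frac{1}{8} \left(-5\right) + \frac{5^{2}}{8}\right)^{2} - -114 = \left(- \frac{5}{8} + \frac{1}{8} \cdot 25\right)^{2} + 114 = \left(- \frac{5}{8} + \frac{25}{8}\right)^{2} + 114 = \left(\frac{5}{2}\right)^{2} + 114 = \frac{25}{4} + 114 = \frac{481}{4}$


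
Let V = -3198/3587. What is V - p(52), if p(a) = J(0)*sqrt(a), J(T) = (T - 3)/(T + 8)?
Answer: -3198/3587 + 3*sqrt(13)/4 ≈ 1.8126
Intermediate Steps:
V = -3198/3587 (V = -3198*1/3587 = -3198/3587 ≈ -0.89155)
J(T) = (-3 + T)/(8 + T)
p(a) = -3*sqrt(a)/8 (p(a) = ((-3 + 0)/(8 + 0))*sqrt(a) = (-3/8)*sqrt(a) = ((1/8)*(-3))*sqrt(a) = -3*sqrt(a)/8)
V - p(52) = -3198/3587 - (-3)*sqrt(52)/8 = -3198/3587 - (-3)*2*sqrt(13)/8 = -3198/3587 - (-3)*sqrt(13)/4 = -3198/3587 + 3*sqrt(13)/4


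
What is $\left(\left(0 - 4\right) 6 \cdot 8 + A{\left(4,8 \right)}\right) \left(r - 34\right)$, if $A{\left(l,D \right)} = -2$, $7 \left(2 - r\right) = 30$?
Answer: $\frac{49276}{7} \approx 7039.4$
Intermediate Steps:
$r = - \frac{16}{7}$ ($r = 2 - \frac{30}{7} = - \frac{16}{7} \approx -2.2857$)
$\left(\left(0 - 4\right) 6 \cdot 8 + A{\left(4,8 \right)}\right) \left(r - 34\right) = \left(\left(0 - 4\right) 6 \cdot 8 - 2\right) \left(- \frac{16}{7} - 34\right) = \left(\left(-4\right) 6 \cdot 8 - 2\right) \left(- \frac{16}{7} - 34\right) = \left(\left(-24\right) 8 - 2\right) \left(- \frac{254}{7}\right) = \left(-192 - 2\right) \left(- \frac{254}{7}\right) = \left(-194\right) \left(- \frac{254}{7}\right) = \frac{49276}{7}$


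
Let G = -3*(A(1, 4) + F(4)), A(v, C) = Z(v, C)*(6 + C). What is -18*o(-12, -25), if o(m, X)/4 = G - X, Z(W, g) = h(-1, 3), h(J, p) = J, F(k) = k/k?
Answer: -3744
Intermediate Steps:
F(k) = 1
Z(W, g) = -1
A(v, C) = -6 - C (A(v, C) = -(6 + C) = -6 - C)
G = 27 (G = -3*((-6 - 1*4) + 1) = -3*((-6 - 4) + 1) = -3*(-10 + 1) = -3*(-9) = 27)
o(m, X) = 108 - 4*X (o(m, X) = 4*(27 - X) = 108 - 4*X)
-18*o(-12, -25) = -18*(108 - 4*(-25)) = -18*(108 + 100) = -18*208 = -3744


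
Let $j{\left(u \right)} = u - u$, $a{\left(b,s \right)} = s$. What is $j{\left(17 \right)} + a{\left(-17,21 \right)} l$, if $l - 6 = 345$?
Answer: $7371$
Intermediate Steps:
$j{\left(u \right)} = 0$
$l = 351$ ($l = 6 + 345 = 351$)
$j{\left(17 \right)} + a{\left(-17,21 \right)} l = 0 + 21 \cdot 351 = 0 + 7371 = 7371$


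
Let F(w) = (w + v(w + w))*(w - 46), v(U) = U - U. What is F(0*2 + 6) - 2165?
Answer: -2405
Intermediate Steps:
v(U) = 0
F(w) = w*(-46 + w) (F(w) = (w + 0)*(w - 46) = w*(-46 + w))
F(0*2 + 6) - 2165 = (0*2 + 6)*(-46 + (0*2 + 6)) - 2165 = (0 + 6)*(-46 + (0 + 6)) - 2165 = 6*(-46 + 6) - 2165 = 6*(-40) - 2165 = -240 - 2165 = -2405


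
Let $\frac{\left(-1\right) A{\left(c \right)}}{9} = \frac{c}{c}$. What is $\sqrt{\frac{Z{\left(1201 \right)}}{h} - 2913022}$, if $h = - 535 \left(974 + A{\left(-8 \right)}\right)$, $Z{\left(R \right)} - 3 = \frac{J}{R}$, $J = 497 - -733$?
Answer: $\frac{i \sqrt{44797312606250119581433}}{124009255} \approx 1706.8 i$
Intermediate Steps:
$J = 1230$ ($J = 497 + 733 = 1230$)
$A{\left(c \right)} = -9$ ($A{\left(c \right)} = - 9 \frac{c}{c} = \left(-9\right) 1 = -9$)
$Z{\left(R \right)} = 3 + \frac{1230}{R}$
$h = -516275$ ($h = - 535 \left(974 - 9\right) = \left(-535\right) 965 = -516275$)
$\sqrt{\frac{Z{\left(1201 \right)}}{h} - 2913022} = \sqrt{\frac{3 + \frac{1230}{1201}}{-516275} - 2913022} = \sqrt{\left(3 + 1230 \cdot \frac{1}{1201}\right) \left(- \frac{1}{516275}\right) - 2913022} = \sqrt{\left(3 + \frac{1230}{1201}\right) \left(- \frac{1}{516275}\right) - 2913022} = \sqrt{\frac{4833}{1201} \left(- \frac{1}{516275}\right) - 2913022} = \sqrt{- \frac{4833}{620046275} - 2913022} = \sqrt{- \frac{1806208440097883}{620046275}} = \frac{i \sqrt{44797312606250119581433}}{124009255}$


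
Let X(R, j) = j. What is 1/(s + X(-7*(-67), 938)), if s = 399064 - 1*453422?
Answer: -1/53420 ≈ -1.8720e-5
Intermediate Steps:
s = -54358 (s = 399064 - 453422 = -54358)
1/(s + X(-7*(-67), 938)) = 1/(-54358 + 938) = 1/(-53420) = -1/53420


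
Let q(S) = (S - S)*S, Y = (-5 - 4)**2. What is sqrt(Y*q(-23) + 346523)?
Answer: sqrt(346523) ≈ 588.66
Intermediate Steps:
Y = 81 (Y = (-9)**2 = 81)
q(S) = 0 (q(S) = 0*S = 0)
sqrt(Y*q(-23) + 346523) = sqrt(81*0 + 346523) = sqrt(0 + 346523) = sqrt(346523)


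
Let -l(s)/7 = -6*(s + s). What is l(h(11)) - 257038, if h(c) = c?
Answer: -256114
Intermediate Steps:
l(s) = 84*s (l(s) = -(-42)*(s + s) = -(-42)*2*s = -(-84)*s = 84*s)
l(h(11)) - 257038 = 84*11 - 257038 = 924 - 257038 = -256114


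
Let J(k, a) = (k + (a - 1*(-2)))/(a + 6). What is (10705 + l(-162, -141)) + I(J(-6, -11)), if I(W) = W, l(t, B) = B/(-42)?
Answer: 149959/14 ≈ 10711.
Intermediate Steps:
l(t, B) = -B/42 (l(t, B) = B*(-1/42) = -B/42)
J(k, a) = (2 + a + k)/(6 + a) (J(k, a) = (k + (a + 2))/(6 + a) = (k + (2 + a))/(6 + a) = (2 + a + k)/(6 + a))
(10705 + l(-162, -141)) + I(J(-6, -11)) = (10705 - 1/42*(-141)) + (2 - 11 - 6)/(6 - 11) = (10705 + 47/14) - 15/(-5) = 149917/14 - 1/5*(-15) = 149917/14 + 3 = 149959/14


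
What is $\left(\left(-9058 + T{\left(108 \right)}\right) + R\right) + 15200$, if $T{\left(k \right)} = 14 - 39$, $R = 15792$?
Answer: $21909$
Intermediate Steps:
$T{\left(k \right)} = -25$
$\left(\left(-9058 + T{\left(108 \right)}\right) + R\right) + 15200 = \left(\left(-9058 - 25\right) + 15792\right) + 15200 = \left(-9083 + 15792\right) + 15200 = 6709 + 15200 = 21909$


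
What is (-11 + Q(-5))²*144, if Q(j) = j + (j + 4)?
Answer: 41616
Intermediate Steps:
Q(j) = 4 + 2*j (Q(j) = j + (4 + j) = 4 + 2*j)
(-11 + Q(-5))²*144 = (-11 + (4 + 2*(-5)))²*144 = (-11 + (4 - 10))²*144 = (-11 - 6)²*144 = (-17)²*144 = 289*144 = 41616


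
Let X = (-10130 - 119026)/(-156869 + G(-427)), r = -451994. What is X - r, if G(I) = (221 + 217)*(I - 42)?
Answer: 163753487410/362291 ≈ 4.5199e+5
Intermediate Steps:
G(I) = -18396 + 438*I (G(I) = 438*(-42 + I) = -18396 + 438*I)
X = 129156/362291 (X = (-10130 - 119026)/(-156869 + (-18396 + 438*(-427))) = -129156/(-156869 + (-18396 - 187026)) = -129156/(-156869 - 205422) = -129156/(-362291) = -129156*(-1/362291) = 129156/362291 ≈ 0.35650)
X - r = 129156/362291 - 1*(-451994) = 129156/362291 + 451994 = 163753487410/362291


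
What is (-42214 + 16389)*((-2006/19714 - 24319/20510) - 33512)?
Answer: 119434598586465/137998 ≈ 8.6548e+8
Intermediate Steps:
(-42214 + 16389)*((-2006/19714 - 24319/20510) - 33512) = -25825*((-2006*1/19714 - 24319*1/20510) - 33512) = -25825*((-1003/9857 - 83/70) - 33512) = -25825*(-888341/689990 - 33512) = -25825*(-23123833221/689990) = 119434598586465/137998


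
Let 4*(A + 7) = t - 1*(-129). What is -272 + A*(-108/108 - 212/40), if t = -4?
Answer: -16991/40 ≈ -424.77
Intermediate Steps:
A = 97/4 (A = -7 + (-4 - 1*(-129))/4 = -7 + (-4 + 129)/4 = -7 + (1/4)*125 = -7 + 125/4 = 97/4 ≈ 24.250)
-272 + A*(-108/108 - 212/40) = -272 + 97*(-108/108 - 212/40)/4 = -272 + 97*(-108*1/108 - 212*1/40)/4 = -272 + 97*(-1 - 53/10)/4 = -272 + (97/4)*(-63/10) = -272 - 6111/40 = -16991/40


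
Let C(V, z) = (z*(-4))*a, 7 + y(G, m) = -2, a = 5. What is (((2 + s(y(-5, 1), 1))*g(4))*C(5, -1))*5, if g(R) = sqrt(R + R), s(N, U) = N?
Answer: -1400*sqrt(2) ≈ -1979.9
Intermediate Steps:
y(G, m) = -9 (y(G, m) = -7 - 2 = -9)
g(R) = sqrt(2)*sqrt(R) (g(R) = sqrt(2*R) = sqrt(2)*sqrt(R))
C(V, z) = -20*z (C(V, z) = (z*(-4))*5 = -4*z*5 = -20*z)
(((2 + s(y(-5, 1), 1))*g(4))*C(5, -1))*5 = (((2 - 9)*(sqrt(2)*sqrt(4)))*(-20*(-1)))*5 = (-7*sqrt(2)*2*20)*5 = (-14*sqrt(2)*20)*5 = -280*sqrt(2)*5 = -1400*sqrt(2)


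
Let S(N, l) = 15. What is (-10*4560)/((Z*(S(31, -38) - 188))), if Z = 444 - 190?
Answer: 22800/21971 ≈ 1.0377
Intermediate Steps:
Z = 254
(-10*4560)/((Z*(S(31, -38) - 188))) = (-10*4560)/((254*(15 - 188))) = -45600/(254*(-173)) = -45600/(-43942) = -45600*(-1/43942) = 22800/21971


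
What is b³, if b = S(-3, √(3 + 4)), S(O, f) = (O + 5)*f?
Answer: 56*√7 ≈ 148.16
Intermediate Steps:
S(O, f) = f*(5 + O) (S(O, f) = (5 + O)*f = f*(5 + O))
b = 2*√7 (b = √(3 + 4)*(5 - 3) = √7*2 = 2*√7 ≈ 5.2915)
b³ = (2*√7)³ = 56*√7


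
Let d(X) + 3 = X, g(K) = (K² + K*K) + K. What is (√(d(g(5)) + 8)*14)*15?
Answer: 420*√15 ≈ 1626.7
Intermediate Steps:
g(K) = K + 2*K² (g(K) = (K² + K²) + K = 2*K² + K = K + 2*K²)
d(X) = -3 + X
(√(d(g(5)) + 8)*14)*15 = (√((-3 + 5*(1 + 2*5)) + 8)*14)*15 = (√((-3 + 5*(1 + 10)) + 8)*14)*15 = (√((-3 + 5*11) + 8)*14)*15 = (√((-3 + 55) + 8)*14)*15 = (√(52 + 8)*14)*15 = (√60*14)*15 = ((2*√15)*14)*15 = (28*√15)*15 = 420*√15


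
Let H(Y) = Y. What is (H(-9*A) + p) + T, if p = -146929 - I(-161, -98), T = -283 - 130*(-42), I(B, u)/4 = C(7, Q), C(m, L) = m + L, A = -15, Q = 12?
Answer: -141693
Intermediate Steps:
C(m, L) = L + m
I(B, u) = 76 (I(B, u) = 4*(12 + 7) = 4*19 = 76)
T = 5177 (T = -283 + 5460 = 5177)
p = -147005 (p = -146929 - 1*76 = -146929 - 76 = -147005)
(H(-9*A) + p) + T = (-9*(-15) - 147005) + 5177 = (135 - 147005) + 5177 = -146870 + 5177 = -141693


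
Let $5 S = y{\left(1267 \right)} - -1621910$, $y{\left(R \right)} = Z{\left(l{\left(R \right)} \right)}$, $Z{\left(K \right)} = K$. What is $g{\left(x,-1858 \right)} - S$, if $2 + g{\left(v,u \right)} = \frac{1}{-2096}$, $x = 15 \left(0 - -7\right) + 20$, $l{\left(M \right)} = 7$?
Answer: $- \frac{3399558997}{10480} \approx -3.2439 \cdot 10^{5}$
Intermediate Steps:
$y{\left(R \right)} = 7$
$x = 125$ ($x = 15 \left(0 + 7\right) + 20 = 15 \cdot 7 + 20 = 105 + 20 = 125$)
$g{\left(v,u \right)} = - \frac{4193}{2096}$ ($g{\left(v,u \right)} = -2 + \frac{1}{-2096} = -2 - \frac{1}{2096} = - \frac{4193}{2096}$)
$S = \frac{1621917}{5}$ ($S = \frac{7 - -1621910}{5} = \frac{7 + 1621910}{5} = \frac{1}{5} \cdot 1621917 = \frac{1621917}{5} \approx 3.2438 \cdot 10^{5}$)
$g{\left(x,-1858 \right)} - S = - \frac{4193}{2096} - \frac{1621917}{5} = - \frac{3399558997}{10480}$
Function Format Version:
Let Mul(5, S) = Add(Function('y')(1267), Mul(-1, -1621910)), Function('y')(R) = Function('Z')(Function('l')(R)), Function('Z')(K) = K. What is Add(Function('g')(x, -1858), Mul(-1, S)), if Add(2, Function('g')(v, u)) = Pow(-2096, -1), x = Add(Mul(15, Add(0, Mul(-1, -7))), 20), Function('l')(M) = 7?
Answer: Rational(-3399558997, 10480) ≈ -3.2439e+5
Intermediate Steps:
Function('y')(R) = 7
x = 125 (x = Add(Mul(15, Add(0, 7)), 20) = Add(Mul(15, 7), 20) = Add(105, 20) = 125)
Function('g')(v, u) = Rational(-4193, 2096) (Function('g')(v, u) = Add(-2, Pow(-2096, -1)) = Add(-2, Rational(-1, 2096)) = Rational(-4193, 2096))
S = Rational(1621917, 5) (S = Mul(Rational(1, 5), Add(7, Mul(-1, -1621910))) = Mul(Rational(1, 5), Add(7, 1621910)) = Mul(Rational(1, 5), 1621917) = Rational(1621917, 5) ≈ 3.2438e+5)
Add(Function('g')(x, -1858), Mul(-1, S)) = Add(Rational(-4193, 2096), Mul(-1, Rational(1621917, 5))) = Add(Rational(-4193, 2096), Rational(-1621917, 5)) = Rational(-3399558997, 10480)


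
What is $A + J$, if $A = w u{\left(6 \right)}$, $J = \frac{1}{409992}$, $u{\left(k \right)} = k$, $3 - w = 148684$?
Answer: $- \frac{365748123311}{409992} \approx -8.9209 \cdot 10^{5}$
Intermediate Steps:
$w = -148681$ ($w = 3 - 148684 = -148681$)
$J = \frac{1}{409992} \approx 2.4391 \cdot 10^{-6}$
$A = -892086$ ($A = \left(-148681\right) 6 = -892086$)
$A + J = -892086 + \frac{1}{409992} = - \frac{365748123311}{409992}$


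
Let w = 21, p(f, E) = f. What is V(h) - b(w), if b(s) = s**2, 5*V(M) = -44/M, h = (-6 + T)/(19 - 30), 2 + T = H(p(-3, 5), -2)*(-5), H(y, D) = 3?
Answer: -51199/115 ≈ -445.21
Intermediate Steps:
T = -17 (T = -2 + 3*(-5) = -2 - 15 = -17)
h = 23/11 (h = (-6 - 17)/(19 - 30) = -23/(-11) = -23*(-1/11) = 23/11 ≈ 2.0909)
V(M) = -44/(5*M) (V(M) = (-44/M)/5 = -44/(5*M))
V(h) - b(w) = -44/(5*23/11) - 1*21**2 = -44/5*11/23 - 1*441 = -484/115 - 441 = -51199/115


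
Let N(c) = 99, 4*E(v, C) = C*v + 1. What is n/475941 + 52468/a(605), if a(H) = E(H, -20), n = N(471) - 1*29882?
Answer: -11138559341/639823351 ≈ -17.409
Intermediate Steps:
E(v, C) = ¼ + C*v/4 (E(v, C) = (C*v + 1)/4 = (1 + C*v)/4 = ¼ + C*v/4)
n = -29783 (n = 99 - 1*29882 = 99 - 29882 = -29783)
a(H) = ¼ - 5*H (a(H) = ¼ + (¼)*(-20)*H = ¼ - 5*H)
n/475941 + 52468/a(605) = -29783/475941 + 52468/(¼ - 5*605) = -29783*1/475941 + 52468/(¼ - 3025) = -29783/475941 + 52468/(-12099/4) = -29783/475941 + 52468*(-4/12099) = -29783/475941 - 209872/12099 = -11138559341/639823351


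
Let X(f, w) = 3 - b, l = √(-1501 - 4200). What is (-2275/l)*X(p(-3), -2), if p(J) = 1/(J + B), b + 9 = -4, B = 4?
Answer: 36400*I*√5701/5701 ≈ 482.09*I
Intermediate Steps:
l = I*√5701 (l = √(-5701) = I*√5701 ≈ 75.505*I)
b = -13 (b = -9 - 4 = -13)
p(J) = 1/(4 + J) (p(J) = 1/(J + 4) = 1/(4 + J))
X(f, w) = 16 (X(f, w) = 3 - 1*(-13) = 3 + 13 = 16)
(-2275/l)*X(p(-3), -2) = -2275*(-I*√5701/5701)*16 = -(-2275)*I*√5701/5701*16 = (2275*I*√5701/5701)*16 = 36400*I*√5701/5701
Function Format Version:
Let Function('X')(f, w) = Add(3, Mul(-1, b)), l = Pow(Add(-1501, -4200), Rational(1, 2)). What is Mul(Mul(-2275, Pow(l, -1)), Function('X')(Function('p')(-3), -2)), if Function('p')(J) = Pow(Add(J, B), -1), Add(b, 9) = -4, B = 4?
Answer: Mul(Rational(36400, 5701), I, Pow(5701, Rational(1, 2))) ≈ Mul(482.09, I)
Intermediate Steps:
l = Mul(I, Pow(5701, Rational(1, 2))) (l = Pow(-5701, Rational(1, 2)) = Mul(I, Pow(5701, Rational(1, 2))) ≈ Mul(75.505, I))
b = -13 (b = Add(-9, -4) = -13)
Function('p')(J) = Pow(Add(4, J), -1) (Function('p')(J) = Pow(Add(J, 4), -1) = Pow(Add(4, J), -1))
Function('X')(f, w) = 16 (Function('X')(f, w) = Add(3, Mul(-1, -13)) = Add(3, 13) = 16)
Mul(Mul(-2275, Pow(l, -1)), Function('X')(Function('p')(-3), -2)) = Mul(Mul(-2275, Pow(Mul(I, Pow(5701, Rational(1, 2))), -1)), 16) = Mul(Mul(-2275, Mul(Rational(-1, 5701), I, Pow(5701, Rational(1, 2)))), 16) = Mul(Mul(Rational(2275, 5701), I, Pow(5701, Rational(1, 2))), 16) = Mul(Rational(36400, 5701), I, Pow(5701, Rational(1, 2)))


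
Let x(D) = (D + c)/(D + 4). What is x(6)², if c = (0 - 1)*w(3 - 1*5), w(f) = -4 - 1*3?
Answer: 169/100 ≈ 1.6900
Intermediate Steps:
w(f) = -7 (w(f) = -4 - 3 = -7)
c = 7 (c = (0 - 1)*(-7) = -1*(-7) = 7)
x(D) = (7 + D)/(4 + D) (x(D) = (D + 7)/(D + 4) = (7 + D)/(4 + D))
x(6)² = ((7 + 6)/(4 + 6))² = (13/10)² = 169/100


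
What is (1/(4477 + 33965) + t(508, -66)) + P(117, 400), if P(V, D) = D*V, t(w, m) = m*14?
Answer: 1763565193/38442 ≈ 45876.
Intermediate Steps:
t(w, m) = 14*m
(1/(4477 + 33965) + t(508, -66)) + P(117, 400) = (1/(4477 + 33965) + 14*(-66)) + 400*117 = (1/38442 - 924) + 46800 = -35520407/38442 + 46800 = 1763565193/38442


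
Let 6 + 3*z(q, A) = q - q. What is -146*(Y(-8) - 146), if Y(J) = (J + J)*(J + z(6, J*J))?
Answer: -2044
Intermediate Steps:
z(q, A) = -2 (z(q, A) = -2 + (q - q)/3 = -2 + (1/3)*0 = -2 + 0 = -2)
Y(J) = 2*J*(-2 + J) (Y(J) = (J + J)*(J - 2) = (2*J)*(-2 + J) = 2*J*(-2 + J))
-146*(Y(-8) - 146) = -146*(2*(-8)*(-2 - 8) - 146) = -146*(2*(-8)*(-10) - 146) = -146*(160 - 146) = -146*14 = -2044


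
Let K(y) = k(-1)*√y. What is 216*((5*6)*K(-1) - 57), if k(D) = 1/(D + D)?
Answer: -12312 - 3240*I ≈ -12312.0 - 3240.0*I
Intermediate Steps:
k(D) = 1/(2*D)
K(y) = -√y/2 (K(y) = ((½)/(-1))*√y = ((½)*(-1))*√y = -√y/2)
216*((5*6)*K(-1) - 57) = 216*((5*6)*(-I/2) - 57) = 216*(30*(-I/2) - 57) = 216*(-15*I - 57) = 216*(-57 - 15*I) = -12312 - 3240*I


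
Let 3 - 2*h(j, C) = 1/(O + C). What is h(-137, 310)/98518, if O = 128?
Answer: 1313/86301768 ≈ 1.5214e-5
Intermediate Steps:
h(j, C) = 3/2 - 1/(2*(128 + C))
h(-137, 310)/98518 = ((383 + 3*310)/(2*(128 + 310)))/98518 = ((½)*(383 + 930)/438)*(1/98518) = ((½)*(1/438)*1313)*(1/98518) = (1313/876)*(1/98518) = 1313/86301768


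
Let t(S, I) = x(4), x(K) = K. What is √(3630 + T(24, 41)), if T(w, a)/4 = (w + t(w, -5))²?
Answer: √6766 ≈ 82.256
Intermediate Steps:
t(S, I) = 4
T(w, a) = 4*(4 + w)² (T(w, a) = 4*(w + 4)² = 4*(4 + w)²)
√(3630 + T(24, 41)) = √(3630 + 4*(4 + 24)²) = √(3630 + 4*28²) = √(3630 + 4*784) = √(3630 + 3136) = √6766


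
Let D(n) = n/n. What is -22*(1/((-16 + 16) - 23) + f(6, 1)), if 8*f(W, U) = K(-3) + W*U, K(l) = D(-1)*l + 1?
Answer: -231/23 ≈ -10.043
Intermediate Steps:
D(n) = 1
K(l) = 1 + l (K(l) = 1*l + 1 = l + 1 = 1 + l)
f(W, U) = -1/4 + U*W/8 (f(W, U) = ((1 - 3) + W*U)/8 = (-2 + U*W)/8 = -1/4 + U*W/8)
-22*(1/((-16 + 16) - 23) + f(6, 1)) = -22*(1/((-16 + 16) - 23) + (-1/4 + (1/8)*1*6)) = -22*(1/(0 - 23) + (-1/4 + 3/4)) = -22*(1/(-23) + 1/2) = -22*(-1/23 + 1/2) = -22*21/46 = -231/23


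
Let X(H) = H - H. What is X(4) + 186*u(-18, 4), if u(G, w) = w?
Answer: 744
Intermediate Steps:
X(H) = 0
X(4) + 186*u(-18, 4) = 0 + 186*4 = 0 + 744 = 744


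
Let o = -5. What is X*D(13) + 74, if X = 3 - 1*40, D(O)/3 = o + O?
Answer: -814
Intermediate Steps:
D(O) = -15 + 3*O (D(O) = 3*(-5 + O) = -15 + 3*O)
X = -37 (X = 3 - 40 = -37)
X*D(13) + 74 = -37*(-15 + 3*13) + 74 = -37*(-15 + 39) + 74 = -37*24 + 74 = -888 + 74 = -814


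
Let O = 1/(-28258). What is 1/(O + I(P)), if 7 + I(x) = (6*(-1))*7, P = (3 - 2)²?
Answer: -28258/1384643 ≈ -0.020408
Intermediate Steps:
O = -1/28258 ≈ -3.5388e-5
P = 1 (P = 1² = 1)
I(x) = -49 (I(x) = -7 + (6*(-1))*7 = -7 - 6*7 = -7 - 42 = -49)
1/(O + I(P)) = 1/(-1/28258 - 49) = 1/(-1384643/28258) = -28258/1384643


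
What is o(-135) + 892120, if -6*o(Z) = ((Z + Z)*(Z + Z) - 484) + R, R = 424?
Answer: 879980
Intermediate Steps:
o(Z) = 10 - 2*Z²/3 (o(Z) = -(((Z + Z)*(Z + Z) - 484) + 424)/6 = -(((2*Z)*(2*Z) - 484) + 424)/6 = -((4*Z² - 484) + 424)/6 = -((-484 + 4*Z²) + 424)/6 = -(-60 + 4*Z²)/6 = 10 - 2*Z²/3)
o(-135) + 892120 = (10 - ⅔*(-135)²) + 892120 = (10 - ⅔*18225) + 892120 = (10 - 12150) + 892120 = -12140 + 892120 = 879980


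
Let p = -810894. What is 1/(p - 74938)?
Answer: -1/885832 ≈ -1.1289e-6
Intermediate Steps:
1/(p - 74938) = 1/(-810894 - 74938) = 1/(-885832) = -1/885832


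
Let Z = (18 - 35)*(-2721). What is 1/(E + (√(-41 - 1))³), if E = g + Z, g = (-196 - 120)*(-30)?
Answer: 6193/345187473 + 14*I*√42/1035562419 ≈ 1.7941e-5 + 8.7615e-8*I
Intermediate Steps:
g = 9480 (g = -316*(-30) = 9480)
Z = 46257 (Z = -17*(-2721) = 46257)
E = 55737 (E = 9480 + 46257 = 55737)
1/(E + (√(-41 - 1))³) = 1/(55737 + (√(-41 - 1))³) = 1/(55737 + (√(-42))³) = 1/(55737 + (I*√42)³) = 1/(55737 - 42*I*√42)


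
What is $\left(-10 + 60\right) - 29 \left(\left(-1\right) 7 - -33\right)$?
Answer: $-704$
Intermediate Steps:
$\left(-10 + 60\right) - 29 \left(\left(-1\right) 7 - -33\right) = 50 - 29 \left(-7 + 33\right) = 50 - 754 = -704$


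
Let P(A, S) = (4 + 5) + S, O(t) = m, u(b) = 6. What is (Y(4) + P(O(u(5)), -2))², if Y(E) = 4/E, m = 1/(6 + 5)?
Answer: 64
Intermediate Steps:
m = 1/11 ≈ 0.090909
O(t) = 1/11
P(A, S) = 9 + S
(Y(4) + P(O(u(5)), -2))² = (4/4 + (9 - 2))² = (4*(¼) + 7)² = (1 + 7)² = 8² = 64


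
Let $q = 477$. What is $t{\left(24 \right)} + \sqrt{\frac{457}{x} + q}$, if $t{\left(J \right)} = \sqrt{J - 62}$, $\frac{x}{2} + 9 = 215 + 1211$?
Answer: $\frac{5 \sqrt{153293894}}{2834} + i \sqrt{38} \approx 21.844 + 6.1644 i$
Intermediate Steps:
$x = 2834$ ($x = -18 + 2 \left(215 + 1211\right) = -18 + 2 \cdot 1426 = -18 + 2852 = 2834$)
$t{\left(J \right)} = \sqrt{-62 + J}$
$t{\left(24 \right)} + \sqrt{\frac{457}{x} + q} = \sqrt{-62 + 24} + \sqrt{\frac{457}{2834} + 477} = \sqrt{-38} + \sqrt{457 \cdot \frac{1}{2834} + 477} = i \sqrt{38} + \sqrt{\frac{457}{2834} + 477} = i \sqrt{38} + \sqrt{\frac{1352275}{2834}} = i \sqrt{38} + \frac{5 \sqrt{153293894}}{2834} = \frac{5 \sqrt{153293894}}{2834} + i \sqrt{38}$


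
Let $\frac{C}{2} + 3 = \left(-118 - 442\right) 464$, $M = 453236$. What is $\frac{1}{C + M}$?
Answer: $- \frac{1}{66450} \approx -1.5049 \cdot 10^{-5}$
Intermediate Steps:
$C = -519686$ ($C = -6 + 2 \left(-118 - 442\right) 464 = -6 + 2 \left(\left(-560\right) 464\right) = -6 + 2 \left(-259840\right) = -6 - 519680 = -519686$)
$\frac{1}{C + M} = \frac{1}{-519686 + 453236} = \frac{1}{-66450} = - \frac{1}{66450}$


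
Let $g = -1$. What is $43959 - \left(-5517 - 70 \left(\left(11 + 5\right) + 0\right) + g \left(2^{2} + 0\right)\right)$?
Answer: $50600$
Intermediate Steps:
$43959 - \left(-5517 - 70 \left(\left(11 + 5\right) + 0\right) + g \left(2^{2} + 0\right)\right) = 43959 - \left(-5517 - \left(2^{2} + 0\right) - 70 \left(\left(11 + 5\right) + 0\right)\right) = 43959 - \left(-5517 - \left(4 + 0\right) - 70 \left(16 + 0\right)\right) = 43959 - \left(-5517 - 1120 - 4\right) = 43959 + \left(5517 - \left(-4 - 1120\right)\right) = 43959 + \left(5517 - -1124\right) = 43959 + \left(5517 + 1124\right) = 43959 + 6641 = 50600$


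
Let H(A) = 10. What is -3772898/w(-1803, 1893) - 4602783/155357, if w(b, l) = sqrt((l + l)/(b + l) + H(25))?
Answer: -4602783/155357 - 3772898*sqrt(11715)/781 ≈ -5.2290e+5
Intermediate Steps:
w(b, l) = sqrt(10 + 2*l/(b + l)) (w(b, l) = sqrt((l + l)/(b + l) + 10) = sqrt((2*l)/(b + l) + 10) = sqrt(2*l/(b + l) + 10) = sqrt(10 + 2*l/(b + l)))
-3772898/w(-1803, 1893) - 4602783/155357 = -3772898*sqrt(2)*sqrt(-1803 + 1893)/(2*sqrt(5*(-1803) + 6*1893)) - 4602783/155357 = -3772898*3*sqrt(5)/sqrt(-9015 + 11358) - 4602783*1/155357 = -3772898*sqrt(11715)/781 - 4602783/155357 = -4602783/155357 - 3772898*sqrt(11715)/781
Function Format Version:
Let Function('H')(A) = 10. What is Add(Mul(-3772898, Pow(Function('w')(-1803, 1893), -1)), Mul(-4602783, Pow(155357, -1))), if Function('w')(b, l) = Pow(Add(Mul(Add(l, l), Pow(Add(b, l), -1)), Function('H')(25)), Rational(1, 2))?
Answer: Add(Rational(-4602783, 155357), Mul(Rational(-3772898, 781), Pow(11715, Rational(1, 2)))) ≈ -5.2290e+5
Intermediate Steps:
Function('w')(b, l) = Pow(Add(10, Mul(2, l, Pow(Add(b, l), -1))), Rational(1, 2)) (Function('w')(b, l) = Pow(Add(Mul(Add(l, l), Pow(Add(b, l), -1)), 10), Rational(1, 2)) = Pow(Add(Mul(Mul(2, l), Pow(Add(b, l), -1)), 10), Rational(1, 2)) = Pow(Add(Mul(2, l, Pow(Add(b, l), -1)), 10), Rational(1, 2)) = Pow(Add(10, Mul(2, l, Pow(Add(b, l), -1))), Rational(1, 2)))
Add(Mul(-3772898, Pow(Function('w')(-1803, 1893), -1)), Mul(-4602783, Pow(155357, -1))) = Add(Mul(-3772898, Pow(Mul(Pow(2, Rational(1, 2)), Pow(Mul(Pow(Add(-1803, 1893), -1), Add(Mul(5, -1803), Mul(6, 1893))), Rational(1, 2))), -1)), Mul(-4602783, Pow(155357, -1))) = Add(Mul(-3772898, Pow(Mul(Pow(2, Rational(1, 2)), Pow(Mul(Pow(90, -1), Add(-9015, 11358)), Rational(1, 2))), -1)), Mul(-4602783, Rational(1, 155357))) = Add(Mul(-3772898, Pow(Mul(Pow(2, Rational(1, 2)), Pow(Mul(Rational(1, 90), 2343), Rational(1, 2))), -1)), Rational(-4602783, 155357)) = Add(Mul(-3772898, Pow(Mul(Pow(2, Rational(1, 2)), Pow(Rational(781, 30), Rational(1, 2))), -1)), Rational(-4602783, 155357)) = Add(Mul(-3772898, Pow(Mul(Pow(2, Rational(1, 2)), Mul(Rational(1, 30), Pow(23430, Rational(1, 2)))), -1)), Rational(-4602783, 155357)) = Add(Mul(-3772898, Pow(Mul(Rational(1, 15), Pow(11715, Rational(1, 2))), -1)), Rational(-4602783, 155357)) = Add(Mul(-3772898, Mul(Rational(1, 781), Pow(11715, Rational(1, 2)))), Rational(-4602783, 155357)) = Add(Mul(Rational(-3772898, 781), Pow(11715, Rational(1, 2))), Rational(-4602783, 155357)) = Add(Rational(-4602783, 155357), Mul(Rational(-3772898, 781), Pow(11715, Rational(1, 2))))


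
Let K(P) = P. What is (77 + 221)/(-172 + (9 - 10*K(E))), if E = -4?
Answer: -298/123 ≈ -2.4228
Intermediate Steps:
(77 + 221)/(-172 + (9 - 10*K(E))) = (77 + 221)/(-172 + (9 - 10*(-4))) = 298/(-172 + (9 + 40)) = 298/(-172 + 49) = 298/(-123) = 298*(-1/123) = -298/123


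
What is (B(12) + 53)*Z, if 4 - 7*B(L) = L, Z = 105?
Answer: 5445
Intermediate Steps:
B(L) = 4/7 - L/7
(B(12) + 53)*Z = ((4/7 - ⅐*12) + 53)*105 = ((4/7 - 12/7) + 53)*105 = (-8/7 + 53)*105 = (363/7)*105 = 5445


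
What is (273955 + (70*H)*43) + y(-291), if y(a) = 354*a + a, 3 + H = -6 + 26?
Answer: 221820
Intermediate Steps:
H = 17 (H = -3 + (-6 + 26) = -3 + 20 = 17)
y(a) = 355*a
(273955 + (70*H)*43) + y(-291) = (273955 + (70*17)*43) + 355*(-291) = (273955 + 1190*43) - 103305 = (273955 + 51170) - 103305 = 325125 - 103305 = 221820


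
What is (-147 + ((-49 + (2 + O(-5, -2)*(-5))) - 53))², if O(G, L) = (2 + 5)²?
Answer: 242064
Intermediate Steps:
O(G, L) = 49 (O(G, L) = 7² = 49)
(-147 + ((-49 + (2 + O(-5, -2)*(-5))) - 53))² = (-147 + ((-49 + (2 + 49*(-5))) - 53))² = (-147 + ((-49 + (2 - 245)) - 53))² = (-147 + ((-49 - 243) - 53))² = (-147 + (-292 - 53))² = (-147 - 345)² = (-492)² = 242064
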